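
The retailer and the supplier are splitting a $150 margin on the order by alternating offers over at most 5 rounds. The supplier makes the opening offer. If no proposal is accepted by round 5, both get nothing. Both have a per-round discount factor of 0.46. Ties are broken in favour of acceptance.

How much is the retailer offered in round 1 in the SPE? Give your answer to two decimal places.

Round 5 (the supplier proposes): rejection yields 0 for the retailer; the supplier offers 0 and keeps 150.
Round 4 (the retailer proposes): the supplier can get 150 next round, worth 0.46 × 150 = 69 now, so the retailer offers 69, keeping 81.
Round 3 (the supplier proposes): the retailer can get 81 next round, worth 0.46 × 81 = 37.26 now; the supplier offers that and keeps 112.74.
Round 2 (the retailer proposes): the supplier can get 112.74 next round, worth 0.46 × 112.74 = 51.8604 now, so the retailer offers 51.8604, keeping 98.1396.
Round 1 (the supplier proposes): the retailer can get 98.1396 next round, worth 0.46 × 98.1396 = 45.144216 now; the supplier offers that and keeps 104.855784.

45.14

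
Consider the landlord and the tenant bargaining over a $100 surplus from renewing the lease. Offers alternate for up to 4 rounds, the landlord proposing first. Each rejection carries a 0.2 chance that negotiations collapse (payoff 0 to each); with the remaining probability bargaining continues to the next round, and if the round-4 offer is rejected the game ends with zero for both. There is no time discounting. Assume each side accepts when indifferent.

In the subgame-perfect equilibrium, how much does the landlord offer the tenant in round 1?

67.2

Round 4 (the tenant proposes): rejection yields 0 for the landlord; the tenant offers 0 and keeps 100.
Round 3 (the landlord proposes): rejecting gives the tenant an expected 0.8 × 100 = 80. The landlord offers 80 and keeps 100 − 80 = 20.
Round 2 (the tenant proposes): rejecting gives the landlord an expected 0.8 × 20 = 16, so the tenant offers 16, keeping 84.
Round 1 (the landlord proposes): rejecting gives the tenant an expected 0.8 × 84 = 67.2; the landlord offers that and keeps 32.8.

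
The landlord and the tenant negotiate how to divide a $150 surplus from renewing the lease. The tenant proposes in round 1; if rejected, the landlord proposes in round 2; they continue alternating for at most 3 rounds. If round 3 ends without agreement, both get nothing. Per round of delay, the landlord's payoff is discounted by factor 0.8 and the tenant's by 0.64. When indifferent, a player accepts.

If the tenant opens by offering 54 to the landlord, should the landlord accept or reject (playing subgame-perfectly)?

Accept

Round 3 (the tenant proposes): the landlord will accept anything ≥ 0, so the tenant offers 0 and keeps 150.
Round 2 (the landlord proposes): the tenant can get 150 next round, worth 0.64 × 150 = 96 now; the landlord offers that and keeps 54.
So by rejecting in round 1, the landlord gets 54 next round, worth 0.8 × 54 = 43.2 now.
Offer 54 ≥ 43.2, so the landlord accepts.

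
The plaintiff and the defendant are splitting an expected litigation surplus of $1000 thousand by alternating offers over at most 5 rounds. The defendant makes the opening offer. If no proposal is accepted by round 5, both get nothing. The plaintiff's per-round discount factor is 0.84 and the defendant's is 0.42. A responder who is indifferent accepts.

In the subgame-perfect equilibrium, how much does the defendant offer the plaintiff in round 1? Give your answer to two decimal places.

659.08

Round 5 (the defendant proposes): the plaintiff will accept anything ≥ 0, so the defendant offers 0 and keeps 1000.
Round 4 (the plaintiff proposes): the defendant can get 1000 next round, worth 0.42 × 1000 = 420 now; the plaintiff offers that and keeps 580.
Round 3 (the defendant proposes): the plaintiff can get 580 next round, worth 0.84 × 580 = 487.2 now; the defendant offers that and keeps 512.8.
Round 2 (the plaintiff proposes): the defendant can get 512.8 next round, worth 0.42 × 512.8 = 215.376 now. The plaintiff offers 215.376 and keeps 1000 − 215.376 = 784.624.
Round 1 (the defendant proposes): the plaintiff can get 784.624 next round, worth 0.84 × 784.624 = 659.08416 now, so the defendant offers 659.08416, keeping 340.91584.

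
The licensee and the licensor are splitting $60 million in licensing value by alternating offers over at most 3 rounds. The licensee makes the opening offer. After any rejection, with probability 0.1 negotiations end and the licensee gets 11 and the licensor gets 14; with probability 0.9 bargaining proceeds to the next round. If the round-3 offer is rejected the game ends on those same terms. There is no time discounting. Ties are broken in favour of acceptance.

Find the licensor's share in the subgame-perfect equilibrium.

17.15

By backward induction:
Round 3 (the licensee proposes): the licensor gets 14 if talks fail, so the licensee offers 14 and keeps 46.
Round 2 (the licensor proposes): rejecting gives the licensee an expected 0.9 × 46 + 0.1 × 11 = 42.5; the licensor offers that and keeps 17.5.
Round 1 (the licensee proposes): rejecting gives the licensor an expected 0.9 × 17.5 + 0.1 × 14 = 17.15, so the licensee offers 17.15, keeping 42.85.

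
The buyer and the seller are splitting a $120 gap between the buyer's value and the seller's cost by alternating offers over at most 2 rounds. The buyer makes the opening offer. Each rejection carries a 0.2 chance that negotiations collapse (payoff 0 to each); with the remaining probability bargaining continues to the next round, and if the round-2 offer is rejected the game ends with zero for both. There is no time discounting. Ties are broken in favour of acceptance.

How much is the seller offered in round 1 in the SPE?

By backward induction:
Round 2 (the seller proposes): the buyer will accept anything ≥ 0, so the seller offers 0 and keeps 120.
Round 1 (the buyer proposes): rejecting gives the seller an expected 0.8 × 120 = 96; the buyer offers that and keeps 24.

96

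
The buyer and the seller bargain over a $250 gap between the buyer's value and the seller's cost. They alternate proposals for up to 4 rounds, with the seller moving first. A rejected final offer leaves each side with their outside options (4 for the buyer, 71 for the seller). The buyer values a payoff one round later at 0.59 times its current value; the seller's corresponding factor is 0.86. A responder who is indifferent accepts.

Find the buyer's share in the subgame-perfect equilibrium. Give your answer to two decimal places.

74.24

Round 4 (the buyer proposes): the seller gets 71 if talks fail, so the buyer offers 71 and keeps 179.
Round 3 (the seller proposes): the buyer can get 179 next round, worth 0.59 × 179 = 105.61 now. The seller offers 105.61 and keeps 250 − 105.61 = 144.39.
Round 2 (the buyer proposes): the seller can get 144.39 next round, worth 0.86 × 144.39 = 124.1754 now, so the buyer offers 124.1754, keeping 125.8246.
Round 1 (the seller proposes): the buyer can get 125.8246 next round, worth 0.59 × 125.8246 = 74.236514 now; the seller offers that and keeps 175.763486.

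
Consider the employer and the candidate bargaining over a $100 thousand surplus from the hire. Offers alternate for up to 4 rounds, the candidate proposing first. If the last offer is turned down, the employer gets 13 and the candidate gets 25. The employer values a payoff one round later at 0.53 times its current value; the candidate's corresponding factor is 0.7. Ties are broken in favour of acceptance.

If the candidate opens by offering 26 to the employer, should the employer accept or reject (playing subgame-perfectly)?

Round 4 (the employer proposes): the candidate gets 25 if talks fail, so the employer offers 25 and keeps 75.
Round 3 (the candidate proposes): the employer can get 75 next round, worth 0.53 × 75 = 39.75 now, so the candidate offers 39.75, keeping 60.25.
Round 2 (the employer proposes): the candidate can get 60.25 next round, worth 0.7 × 60.25 = 42.175 now; the employer offers that and keeps 57.825.
So by rejecting in round 1, the employer gets 57.825 next round, worth 0.53 × 57.825 = 30.64725 now.
Offer 26 < 30.64725, so the employer rejects.

Reject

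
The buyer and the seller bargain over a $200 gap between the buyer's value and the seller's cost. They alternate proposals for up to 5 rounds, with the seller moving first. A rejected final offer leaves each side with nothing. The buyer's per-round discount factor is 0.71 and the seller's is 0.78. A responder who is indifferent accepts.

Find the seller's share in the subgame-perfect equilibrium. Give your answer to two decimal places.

151.46

By backward induction:
Round 5 (the seller proposes): rejection yields 0 for the buyer; the seller offers 0 and keeps 200.
Round 4 (the buyer proposes): the seller can get 200 next round, worth 0.78 × 200 = 156 now; the buyer offers that and keeps 44.
Round 3 (the seller proposes): the buyer can get 44 next round, worth 0.71 × 44 = 31.24 now. The seller offers 31.24 and keeps 200 − 31.24 = 168.76.
Round 2 (the buyer proposes): the seller can get 168.76 next round, worth 0.78 × 168.76 = 131.6328 now; the buyer offers that and keeps 68.3672.
Round 1 (the seller proposes): the buyer can get 68.3672 next round, worth 0.71 × 68.3672 = 48.540712 now; the seller offers that and keeps 151.459288.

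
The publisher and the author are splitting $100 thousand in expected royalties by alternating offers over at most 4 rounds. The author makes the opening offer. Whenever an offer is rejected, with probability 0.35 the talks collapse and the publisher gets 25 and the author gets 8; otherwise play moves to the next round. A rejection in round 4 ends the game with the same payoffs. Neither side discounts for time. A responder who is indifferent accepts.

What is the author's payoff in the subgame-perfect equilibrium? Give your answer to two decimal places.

Round 4 (the publisher proposes): the author gets 8 if talks fail, so the publisher offers 8 and keeps 92.
Round 3 (the author proposes): rejecting gives the publisher an expected 0.65 × 92 + 0.35 × 25 = 68.55, so the author offers 68.55, keeping 31.45.
Round 2 (the publisher proposes): rejecting gives the author an expected 0.65 × 31.45 + 0.35 × 8 = 23.2425; the publisher offers that and keeps 76.7575.
Round 1 (the author proposes): rejecting gives the publisher an expected 0.65 × 76.7575 + 0.35 × 25 = 58.642375. The author offers 58.642375 and keeps 100 − 58.642375 = 41.357625.

41.36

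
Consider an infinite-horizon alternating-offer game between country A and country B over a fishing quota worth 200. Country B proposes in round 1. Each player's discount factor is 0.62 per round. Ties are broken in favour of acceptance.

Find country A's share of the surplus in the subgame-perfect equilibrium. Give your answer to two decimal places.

76.54

Let x be country B's share when country B proposes and y be country A's share when country A proposes.
Country A accepts iff offered ≥ 0.62·y, so x = 200 − 0.62y. Symmetrically y = 200 − 0.62x.
Substituting: x = 200 − 0.62(200 − 0.62x), giving x(1 − 0.62·0.62) = 200(1 − 0.62).
So x = 200 × 0.38 / 0.6156 ≈ 123.4568, and country A receives 200 − x ≈ 76.5432.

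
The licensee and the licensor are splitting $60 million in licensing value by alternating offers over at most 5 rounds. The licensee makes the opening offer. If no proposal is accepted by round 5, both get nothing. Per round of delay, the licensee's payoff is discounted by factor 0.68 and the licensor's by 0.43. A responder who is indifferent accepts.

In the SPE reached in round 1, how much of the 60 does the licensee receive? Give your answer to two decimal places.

49.33

Round 5 (the licensee proposes): the licensor will accept anything ≥ 0, so the licensee offers 0 and keeps 60.
Round 4 (the licensor proposes): the licensee can get 60 next round, worth 0.68 × 60 = 40.8 now, so the licensor offers 40.8, keeping 19.2.
Round 3 (the licensee proposes): the licensor can get 19.2 next round, worth 0.43 × 19.2 = 8.256 now. The licensee offers 8.256 and keeps 60 − 8.256 = 51.744.
Round 2 (the licensor proposes): the licensee can get 51.744 next round, worth 0.68 × 51.744 = 35.18592 now, so the licensor offers 35.18592, keeping 24.81408.
Round 1 (the licensee proposes): the licensor can get 24.81408 next round, worth 0.43 × 24.81408 = 10.6700544 now, so the licensee offers 10.6700544, keeping 49.3299456.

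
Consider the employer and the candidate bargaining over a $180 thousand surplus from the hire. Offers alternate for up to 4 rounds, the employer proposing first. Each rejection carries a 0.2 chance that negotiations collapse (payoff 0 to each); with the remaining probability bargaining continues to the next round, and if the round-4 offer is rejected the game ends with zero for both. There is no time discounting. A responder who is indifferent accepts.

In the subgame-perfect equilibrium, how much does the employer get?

Round 4 (the candidate proposes): the employer will accept anything ≥ 0, so the candidate offers 0 and keeps 180.
Round 3 (the employer proposes): rejecting gives the candidate an expected 0.8 × 180 = 144, so the employer offers 144, keeping 36.
Round 2 (the candidate proposes): rejecting gives the employer an expected 0.8 × 36 = 28.8. The candidate offers 28.8 and keeps 180 − 28.8 = 151.2.
Round 1 (the employer proposes): rejecting gives the candidate an expected 0.8 × 151.2 = 120.96; the employer offers that and keeps 59.04.

59.04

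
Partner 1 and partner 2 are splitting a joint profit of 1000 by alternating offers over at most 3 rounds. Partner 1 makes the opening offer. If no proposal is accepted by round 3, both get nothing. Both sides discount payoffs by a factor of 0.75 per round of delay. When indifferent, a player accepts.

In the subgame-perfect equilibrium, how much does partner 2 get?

Round 3 (partner 1 proposes): rejection yields 0 for partner 2; partner 1 offers 0 and keeps 1000.
Round 2 (partner 2 proposes): partner 1 can get 1000 next round, worth 0.75 × 1000 = 750 now. Partner 2 offers 750 and keeps 1000 − 750 = 250.
Round 1 (partner 1 proposes): partner 2 can get 250 next round, worth 0.75 × 250 = 187.5 now, so partner 1 offers 187.5, keeping 812.5.

187.5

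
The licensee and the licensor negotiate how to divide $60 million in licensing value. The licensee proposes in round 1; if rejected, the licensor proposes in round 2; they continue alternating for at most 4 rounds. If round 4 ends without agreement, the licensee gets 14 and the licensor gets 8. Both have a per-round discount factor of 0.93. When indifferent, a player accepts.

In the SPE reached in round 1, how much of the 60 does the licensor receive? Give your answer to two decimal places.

Round 4 (the licensor proposes): the licensee gets 14 if talks fail, so the licensor offers 14 and keeps 46.
Round 3 (the licensee proposes): the licensor can get 46 next round, worth 0.93 × 46 = 42.78 now. The licensee offers 42.78 and keeps 60 − 42.78 = 17.22.
Round 2 (the licensor proposes): the licensee can get 17.22 next round, worth 0.93 × 17.22 = 16.0146 now, so the licensor offers 16.0146, keeping 43.9854.
Round 1 (the licensee proposes): the licensor can get 43.9854 next round, worth 0.93 × 43.9854 = 40.906422 now, so the licensee offers 40.906422, keeping 19.093578.

40.91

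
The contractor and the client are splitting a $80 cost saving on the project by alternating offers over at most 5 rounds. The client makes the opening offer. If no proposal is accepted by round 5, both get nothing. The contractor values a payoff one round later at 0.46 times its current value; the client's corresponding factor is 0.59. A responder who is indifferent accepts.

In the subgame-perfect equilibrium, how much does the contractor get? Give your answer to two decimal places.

By backward induction:
Round 5 (the client proposes): the contractor will accept anything ≥ 0, so the client offers 0 and keeps 80.
Round 4 (the contractor proposes): the client can get 80 next round, worth 0.59 × 80 = 47.2 now. The contractor offers 47.2 and keeps 80 − 47.2 = 32.8.
Round 3 (the client proposes): the contractor can get 32.8 next round, worth 0.46 × 32.8 = 15.088 now, so the client offers 15.088, keeping 64.912.
Round 2 (the contractor proposes): the client can get 64.912 next round, worth 0.59 × 64.912 = 38.29808 now; the contractor offers that and keeps 41.70192.
Round 1 (the client proposes): the contractor can get 41.70192 next round, worth 0.46 × 41.70192 = 19.1828832 now; the client offers that and keeps 60.8171168.

19.18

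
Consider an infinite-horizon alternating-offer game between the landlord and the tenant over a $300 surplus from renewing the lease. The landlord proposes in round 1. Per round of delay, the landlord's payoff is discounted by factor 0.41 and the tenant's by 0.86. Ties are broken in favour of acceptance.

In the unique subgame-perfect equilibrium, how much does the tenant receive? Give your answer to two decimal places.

Let x be the landlord's share when the landlord proposes and y be the tenant's share when the tenant proposes.
The tenant accepts iff offered ≥ 0.86·y, so x = 300 − 0.86y. Symmetrically y = 300 − 0.41x.
Substituting: x = 300 − 0.86(300 − 0.41x), giving x(1 − 0.41·0.86) = 300(1 − 0.86).
So x = 300 × 0.14 / 0.6474 ≈ 64.8749, and the tenant receives 300 − x ≈ 235.1251.

235.13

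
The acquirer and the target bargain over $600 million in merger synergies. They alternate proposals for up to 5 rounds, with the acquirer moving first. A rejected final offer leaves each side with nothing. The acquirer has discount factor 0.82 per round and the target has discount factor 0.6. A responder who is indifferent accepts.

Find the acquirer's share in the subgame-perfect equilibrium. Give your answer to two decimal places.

503.32

Round 5 (the acquirer proposes): the target will accept anything ≥ 0, so the acquirer offers 0 and keeps 600.
Round 4 (the target proposes): the acquirer can get 600 next round, worth 0.82 × 600 = 492 now, so the target offers 492, keeping 108.
Round 3 (the acquirer proposes): the target can get 108 next round, worth 0.6 × 108 = 64.8 now. The acquirer offers 64.8 and keeps 600 − 64.8 = 535.2.
Round 2 (the target proposes): the acquirer can get 535.2 next round, worth 0.82 × 535.2 = 438.864 now. The target offers 438.864 and keeps 600 − 438.864 = 161.136.
Round 1 (the acquirer proposes): the target can get 161.136 next round, worth 0.6 × 161.136 = 96.6816 now, so the acquirer offers 96.6816, keeping 503.3184.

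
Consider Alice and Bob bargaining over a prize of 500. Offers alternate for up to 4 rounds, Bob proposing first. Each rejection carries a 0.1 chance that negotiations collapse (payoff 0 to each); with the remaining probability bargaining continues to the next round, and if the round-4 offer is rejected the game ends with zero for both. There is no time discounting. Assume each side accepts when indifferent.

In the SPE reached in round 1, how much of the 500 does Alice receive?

By backward induction:
Round 4 (Alice proposes): Bob will accept anything ≥ 0, so Alice offers 0 and keeps 500.
Round 3 (Bob proposes): rejecting gives Alice an expected 0.9 × 500 = 450, so Bob offers 450, keeping 50.
Round 2 (Alice proposes): rejecting gives Bob an expected 0.9 × 50 = 45. Alice offers 45 and keeps 500 − 45 = 455.
Round 1 (Bob proposes): rejecting gives Alice an expected 0.9 × 455 = 409.5, so Bob offers 409.5, keeping 90.5.

409.5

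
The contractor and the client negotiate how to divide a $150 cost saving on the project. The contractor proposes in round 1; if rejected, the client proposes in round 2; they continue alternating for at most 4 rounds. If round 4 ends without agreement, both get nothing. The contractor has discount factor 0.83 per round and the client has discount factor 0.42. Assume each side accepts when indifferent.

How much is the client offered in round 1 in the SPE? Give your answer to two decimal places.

32.67

Round 4 (the client proposes): rejection yields 0 for the contractor; the client offers 0 and keeps 150.
Round 3 (the contractor proposes): the client can get 150 next round, worth 0.42 × 150 = 63 now. The contractor offers 63 and keeps 150 − 63 = 87.
Round 2 (the client proposes): the contractor can get 87 next round, worth 0.83 × 87 = 72.21 now. The client offers 72.21 and keeps 150 − 72.21 = 77.79.
Round 1 (the contractor proposes): the client can get 77.79 next round, worth 0.42 × 77.79 = 32.6718 now. The contractor offers 32.6718 and keeps 150 − 32.6718 = 117.3282.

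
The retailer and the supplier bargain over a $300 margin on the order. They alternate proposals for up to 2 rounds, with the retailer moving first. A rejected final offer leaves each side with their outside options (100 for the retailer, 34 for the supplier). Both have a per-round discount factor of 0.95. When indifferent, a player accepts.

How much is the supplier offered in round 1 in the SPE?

190

Round 2 (the supplier proposes): the retailer gets 100 if talks fail, so the supplier offers 100 and keeps 200.
Round 1 (the retailer proposes): the supplier can get 200 next round, worth 0.95 × 200 = 190 now; the retailer offers that and keeps 110.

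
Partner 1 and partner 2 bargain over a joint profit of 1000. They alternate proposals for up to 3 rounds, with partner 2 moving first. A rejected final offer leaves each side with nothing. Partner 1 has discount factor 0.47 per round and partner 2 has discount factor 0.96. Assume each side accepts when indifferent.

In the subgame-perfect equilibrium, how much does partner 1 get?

18.8

Round 3 (partner 2 proposes): partner 1 will accept anything ≥ 0, so partner 2 offers 0 and keeps 1000.
Round 2 (partner 1 proposes): partner 2 can get 1000 next round, worth 0.96 × 1000 = 960 now, so partner 1 offers 960, keeping 40.
Round 1 (partner 2 proposes): partner 1 can get 40 next round, worth 0.47 × 40 = 18.8 now. Partner 2 offers 18.8 and keeps 1000 − 18.8 = 981.2.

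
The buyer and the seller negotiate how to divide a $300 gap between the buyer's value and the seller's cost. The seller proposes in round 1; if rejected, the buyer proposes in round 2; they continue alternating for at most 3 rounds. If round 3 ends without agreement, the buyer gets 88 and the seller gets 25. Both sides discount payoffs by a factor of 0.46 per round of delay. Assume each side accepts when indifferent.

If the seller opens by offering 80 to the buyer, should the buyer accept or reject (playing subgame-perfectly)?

Work out the buyer's continuation value if the offer is rejected.
Round 3 (the seller proposes): the buyer gets 88 if talks fail, so the seller offers 88 and keeps 212.
Round 2 (the buyer proposes): the seller can get 212 next round, worth 0.46 × 212 = 97.52 now. The buyer offers 97.52 and keeps 300 − 97.52 = 202.48.
So by rejecting in round 1, the buyer gets 202.48 next round, worth 0.46 × 202.48 = 93.1408 now.
Offer 80 < 93.1408, so the buyer rejects.

Reject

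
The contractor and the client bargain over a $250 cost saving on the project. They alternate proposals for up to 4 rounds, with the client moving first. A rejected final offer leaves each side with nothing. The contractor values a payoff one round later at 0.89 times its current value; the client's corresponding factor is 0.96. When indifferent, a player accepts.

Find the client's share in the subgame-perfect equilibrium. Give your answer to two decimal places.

51.00

By backward induction:
Round 4 (the contractor proposes): rejection yields 0 for the client; the contractor offers 0 and keeps 250.
Round 3 (the client proposes): the contractor can get 250 next round, worth 0.89 × 250 = 222.5 now, so the client offers 222.5, keeping 27.5.
Round 2 (the contractor proposes): the client can get 27.5 next round, worth 0.96 × 27.5 = 26.4 now; the contractor offers that and keeps 223.6.
Round 1 (the client proposes): the contractor can get 223.6 next round, worth 0.89 × 223.6 = 199.004 now, so the client offers 199.004, keeping 50.996.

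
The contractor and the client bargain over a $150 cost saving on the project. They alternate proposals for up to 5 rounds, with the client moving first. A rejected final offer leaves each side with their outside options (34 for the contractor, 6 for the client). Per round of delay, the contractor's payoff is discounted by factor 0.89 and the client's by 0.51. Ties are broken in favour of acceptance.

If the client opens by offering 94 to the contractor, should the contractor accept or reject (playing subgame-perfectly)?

Round 5 (the client proposes): the contractor gets 34 if talks fail, so the client offers 34 and keeps 116.
Round 4 (the contractor proposes): the client can get 116 next round, worth 0.51 × 116 = 59.16 now. The contractor offers 59.16 and keeps 150 − 59.16 = 90.84.
Round 3 (the client proposes): the contractor can get 90.84 next round, worth 0.89 × 90.84 = 80.8476 now. The client offers 80.8476 and keeps 150 − 80.8476 = 69.1524.
Round 2 (the contractor proposes): the client can get 69.1524 next round, worth 0.51 × 69.1524 = 35.267724 now, so the contractor offers 35.267724, keeping 114.732276.
So by rejecting in round 1, the contractor gets 114.732276 next round, worth 0.89 × 114.732276 = 102.11172564 now.
Offer 94 < 102.11172564, so the contractor rejects.

Reject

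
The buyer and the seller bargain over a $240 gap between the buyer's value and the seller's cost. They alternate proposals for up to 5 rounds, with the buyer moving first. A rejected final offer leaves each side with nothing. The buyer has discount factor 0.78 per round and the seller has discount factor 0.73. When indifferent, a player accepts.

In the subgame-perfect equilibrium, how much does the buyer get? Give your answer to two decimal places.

Round 5 (the buyer proposes): the seller will accept anything ≥ 0, so the buyer offers 0 and keeps 240.
Round 4 (the seller proposes): the buyer can get 240 next round, worth 0.78 × 240 = 187.2 now, so the seller offers 187.2, keeping 52.8.
Round 3 (the buyer proposes): the seller can get 52.8 next round, worth 0.73 × 52.8 = 38.544 now. The buyer offers 38.544 and keeps 240 − 38.544 = 201.456.
Round 2 (the seller proposes): the buyer can get 201.456 next round, worth 0.78 × 201.456 = 157.13568 now, so the seller offers 157.13568, keeping 82.86432.
Round 1 (the buyer proposes): the seller can get 82.86432 next round, worth 0.73 × 82.86432 = 60.4909536 now. The buyer offers 60.4909536 and keeps 240 − 60.4909536 = 179.5090464.

179.51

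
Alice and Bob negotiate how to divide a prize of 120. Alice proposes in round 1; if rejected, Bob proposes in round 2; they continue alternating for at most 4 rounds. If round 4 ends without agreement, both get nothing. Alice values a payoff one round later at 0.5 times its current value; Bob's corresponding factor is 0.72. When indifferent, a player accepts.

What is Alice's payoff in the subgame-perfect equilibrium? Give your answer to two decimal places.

Round 4 (Bob proposes): rejection yields 0 for Alice; Bob offers 0 and keeps 120.
Round 3 (Alice proposes): Bob can get 120 next round, worth 0.72 × 120 = 86.4 now. Alice offers 86.4 and keeps 120 − 86.4 = 33.6.
Round 2 (Bob proposes): Alice can get 33.6 next round, worth 0.5 × 33.6 = 16.8 now, so Bob offers 16.8, keeping 103.2.
Round 1 (Alice proposes): Bob can get 103.2 next round, worth 0.72 × 103.2 = 74.304 now. Alice offers 74.304 and keeps 120 − 74.304 = 45.696.

45.70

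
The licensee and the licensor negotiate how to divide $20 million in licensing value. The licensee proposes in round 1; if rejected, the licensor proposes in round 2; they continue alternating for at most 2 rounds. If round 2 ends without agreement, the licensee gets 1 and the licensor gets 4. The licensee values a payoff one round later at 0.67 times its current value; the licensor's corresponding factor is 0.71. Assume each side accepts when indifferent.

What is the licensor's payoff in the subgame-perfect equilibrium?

13.49

Solve by backward induction from round 2.
Round 2 (the licensor proposes): the licensee gets 1 if talks fail, so the licensor offers 1 and keeps 19.
Round 1 (the licensee proposes): the licensor can get 19 next round, worth 0.71 × 19 = 13.49 now; the licensee offers that and keeps 6.51.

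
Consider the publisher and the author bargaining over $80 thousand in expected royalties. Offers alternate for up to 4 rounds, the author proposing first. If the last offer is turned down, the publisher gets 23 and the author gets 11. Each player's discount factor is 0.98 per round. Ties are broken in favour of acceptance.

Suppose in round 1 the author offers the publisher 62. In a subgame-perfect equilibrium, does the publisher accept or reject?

Work out the publisher's continuation value if the offer is rejected.
Round 4 (the publisher proposes): the author gets 11 if talks fail, so the publisher offers 11 and keeps 69.
Round 3 (the author proposes): the publisher can get 69 next round, worth 0.98 × 69 = 67.62 now. The author offers 67.62 and keeps 80 − 67.62 = 12.38.
Round 2 (the publisher proposes): the author can get 12.38 next round, worth 0.98 × 12.38 = 12.1324 now; the publisher offers that and keeps 67.8676.
So by rejecting in round 1, the publisher gets 67.8676 next round, worth 0.98 × 67.8676 = 66.510248 now.
Offer 62 < 66.510248, so the publisher rejects.

Reject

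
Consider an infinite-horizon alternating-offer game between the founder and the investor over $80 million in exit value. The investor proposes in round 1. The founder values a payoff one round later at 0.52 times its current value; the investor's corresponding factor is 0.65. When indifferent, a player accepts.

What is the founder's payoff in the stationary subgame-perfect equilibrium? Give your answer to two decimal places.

Let x be the investor's share when the investor proposes and y be the founder's share when the founder proposes.
The founder accepts iff offered ≥ 0.52·y, so x = 80 − 0.52y. Symmetrically y = 80 − 0.65x.
Substituting: x = 80 − 0.52(80 − 0.65x), giving x(1 − 0.65·0.52) = 80(1 − 0.52).
So x = 80 × 0.48 / 0.662 ≈ 58.0060, and the founder receives 80 − x ≈ 21.9940.

21.99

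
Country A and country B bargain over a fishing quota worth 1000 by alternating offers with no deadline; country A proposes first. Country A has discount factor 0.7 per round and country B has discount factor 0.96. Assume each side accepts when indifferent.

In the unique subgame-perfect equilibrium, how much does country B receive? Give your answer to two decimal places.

878.05

In a stationary SPE each proposer offers the other exactly their discounted continuation value.
If country A keeps x when proposing and country B keeps y when proposing, then x = 1000 − 0.96y and y = 1000 − 0.7x.
Solving: x = 1000(1 − 0.96) / (1 − 0.7·0.96) = 40 / 0.328 ≈ 121.9512.
Country B gets 1000 − 121.9512 ≈ 878.0488.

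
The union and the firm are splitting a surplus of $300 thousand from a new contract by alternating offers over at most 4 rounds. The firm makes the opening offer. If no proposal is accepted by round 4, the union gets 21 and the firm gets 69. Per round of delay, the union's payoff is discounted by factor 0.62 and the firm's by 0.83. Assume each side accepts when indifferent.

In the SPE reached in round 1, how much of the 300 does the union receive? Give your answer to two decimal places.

Solve by backward induction from round 4.
Round 4 (the union proposes): the firm gets 69 if talks fail, so the union offers 69 and keeps 231.
Round 3 (the firm proposes): the union can get 231 next round, worth 0.62 × 231 = 143.22 now. The firm offers 143.22 and keeps 300 − 143.22 = 156.78.
Round 2 (the union proposes): the firm can get 156.78 next round, worth 0.83 × 156.78 = 130.1274 now, so the union offers 130.1274, keeping 169.8726.
Round 1 (the firm proposes): the union can get 169.8726 next round, worth 0.62 × 169.8726 = 105.321012 now; the firm offers that and keeps 194.678988.

105.32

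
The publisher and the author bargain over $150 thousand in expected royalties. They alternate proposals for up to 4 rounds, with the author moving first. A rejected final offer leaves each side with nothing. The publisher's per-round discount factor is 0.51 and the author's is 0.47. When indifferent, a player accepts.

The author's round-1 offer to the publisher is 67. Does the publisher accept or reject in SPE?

Accept

Round 4 (the publisher proposes): rejection yields 0 for the author; the publisher offers 0 and keeps 150.
Round 3 (the author proposes): the publisher can get 150 next round, worth 0.51 × 150 = 76.5 now, so the author offers 76.5, keeping 73.5.
Round 2 (the publisher proposes): the author can get 73.5 next round, worth 0.47 × 73.5 = 34.545 now; the publisher offers that and keeps 115.455.
So by rejecting in round 1, the publisher gets 115.455 next round, worth 0.51 × 115.455 = 58.88205 now.
Offer 67 ≥ 58.88205, so the publisher accepts.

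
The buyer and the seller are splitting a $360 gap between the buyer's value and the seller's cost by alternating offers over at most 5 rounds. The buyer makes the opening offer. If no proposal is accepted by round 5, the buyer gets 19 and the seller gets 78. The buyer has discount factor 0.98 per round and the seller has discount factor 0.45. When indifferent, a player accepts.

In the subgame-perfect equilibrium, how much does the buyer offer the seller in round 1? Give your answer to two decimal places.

19.84

Round 5 (the buyer proposes): the seller gets 78 if talks fail, so the buyer offers 78 and keeps 282.
Round 4 (the seller proposes): the buyer can get 282 next round, worth 0.98 × 282 = 276.36 now, so the seller offers 276.36, keeping 83.64.
Round 3 (the buyer proposes): the seller can get 83.64 next round, worth 0.45 × 83.64 = 37.638 now; the buyer offers that and keeps 322.362.
Round 2 (the seller proposes): the buyer can get 322.362 next round, worth 0.98 × 322.362 = 315.91476 now, so the seller offers 315.91476, keeping 44.08524.
Round 1 (the buyer proposes): the seller can get 44.08524 next round, worth 0.45 × 44.08524 = 19.838358 now, so the buyer offers 19.838358, keeping 340.161642.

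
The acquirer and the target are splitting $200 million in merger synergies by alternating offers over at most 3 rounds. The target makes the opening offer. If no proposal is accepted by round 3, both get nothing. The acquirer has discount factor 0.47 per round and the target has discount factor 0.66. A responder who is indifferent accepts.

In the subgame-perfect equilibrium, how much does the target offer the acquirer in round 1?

Round 3 (the target proposes): the acquirer will accept anything ≥ 0, so the target offers 0 and keeps 200.
Round 2 (the acquirer proposes): the target can get 200 next round, worth 0.66 × 200 = 132 now; the acquirer offers that and keeps 68.
Round 1 (the target proposes): the acquirer can get 68 next round, worth 0.47 × 68 = 31.96 now, so the target offers 31.96, keeping 168.04.

31.96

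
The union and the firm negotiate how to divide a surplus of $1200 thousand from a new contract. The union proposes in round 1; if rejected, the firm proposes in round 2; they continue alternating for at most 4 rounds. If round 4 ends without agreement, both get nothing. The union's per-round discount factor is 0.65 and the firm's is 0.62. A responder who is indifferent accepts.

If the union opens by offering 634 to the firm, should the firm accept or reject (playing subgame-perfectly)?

Accept

Round 4 (the firm proposes): the union will accept anything ≥ 0, so the firm offers 0 and keeps 1200.
Round 3 (the union proposes): the firm can get 1200 next round, worth 0.62 × 1200 = 744 now, so the union offers 744, keeping 456.
Round 2 (the firm proposes): the union can get 456 next round, worth 0.65 × 456 = 296.4 now. The firm offers 296.4 and keeps 1200 − 296.4 = 903.6.
So by rejecting in round 1, the firm gets 903.6 next round, worth 0.62 × 903.6 = 560.232 now.
Offer 634 ≥ 560.232, so the firm accepts.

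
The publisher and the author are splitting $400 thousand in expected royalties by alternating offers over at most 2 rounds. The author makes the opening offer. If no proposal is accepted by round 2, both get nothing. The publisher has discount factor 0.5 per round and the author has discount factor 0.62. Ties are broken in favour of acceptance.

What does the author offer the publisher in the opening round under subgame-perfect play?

200

Round 2 (the publisher proposes): rejection yields 0 for the author; the publisher offers 0 and keeps 400.
Round 1 (the author proposes): the publisher can get 400 next round, worth 0.5 × 400 = 200 now. The author offers 200 and keeps 400 − 200 = 200.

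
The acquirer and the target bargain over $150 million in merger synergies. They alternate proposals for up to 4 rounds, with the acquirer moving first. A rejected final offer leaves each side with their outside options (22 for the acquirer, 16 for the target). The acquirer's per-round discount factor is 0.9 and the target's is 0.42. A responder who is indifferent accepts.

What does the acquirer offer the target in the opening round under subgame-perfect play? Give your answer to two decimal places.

Round 4 (the target proposes): the acquirer gets 22 if talks fail, so the target offers 22 and keeps 128.
Round 3 (the acquirer proposes): the target can get 128 next round, worth 0.42 × 128 = 53.76 now, so the acquirer offers 53.76, keeping 96.24.
Round 2 (the target proposes): the acquirer can get 96.24 next round, worth 0.9 × 96.24 = 86.616 now, so the target offers 86.616, keeping 63.384.
Round 1 (the acquirer proposes): the target can get 63.384 next round, worth 0.42 × 63.384 = 26.62128 now, so the acquirer offers 26.62128, keeping 123.37872.

26.62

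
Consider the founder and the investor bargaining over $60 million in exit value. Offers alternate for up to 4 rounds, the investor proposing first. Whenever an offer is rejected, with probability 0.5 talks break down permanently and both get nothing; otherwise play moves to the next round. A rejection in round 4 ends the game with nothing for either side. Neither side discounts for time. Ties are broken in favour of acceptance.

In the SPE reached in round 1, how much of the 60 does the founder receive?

Round 4 (the founder proposes): rejection yields 0 for the investor; the founder offers 0 and keeps 60.
Round 3 (the investor proposes): rejecting gives the founder an expected 0.5 × 60 = 30. The investor offers 30 and keeps 60 − 30 = 30.
Round 2 (the founder proposes): rejecting gives the investor an expected 0.5 × 30 = 15, so the founder offers 15, keeping 45.
Round 1 (the investor proposes): rejecting gives the founder an expected 0.5 × 45 = 22.5. The investor offers 22.5 and keeps 60 − 22.5 = 37.5.

22.5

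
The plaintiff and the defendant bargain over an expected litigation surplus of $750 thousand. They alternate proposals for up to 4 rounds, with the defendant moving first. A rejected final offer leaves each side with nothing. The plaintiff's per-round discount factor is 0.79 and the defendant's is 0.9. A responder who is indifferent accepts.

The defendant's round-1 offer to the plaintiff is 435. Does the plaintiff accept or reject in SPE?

Reject

Round 4 (the plaintiff proposes): rejection yields 0 for the defendant; the plaintiff offers 0 and keeps 750.
Round 3 (the defendant proposes): the plaintiff can get 750 next round, worth 0.79 × 750 = 592.5 now; the defendant offers that and keeps 157.5.
Round 2 (the plaintiff proposes): the defendant can get 157.5 next round, worth 0.9 × 157.5 = 141.75 now; the plaintiff offers that and keeps 608.25.
So by rejecting in round 1, the plaintiff gets 608.25 next round, worth 0.79 × 608.25 = 480.5175 now.
Offer 435 < 480.5175, so the plaintiff rejects.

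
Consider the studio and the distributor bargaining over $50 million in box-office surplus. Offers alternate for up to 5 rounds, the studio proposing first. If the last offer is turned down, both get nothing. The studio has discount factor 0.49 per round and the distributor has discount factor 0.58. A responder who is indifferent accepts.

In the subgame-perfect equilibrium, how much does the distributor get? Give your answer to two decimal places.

By backward induction:
Round 5 (the studio proposes): the distributor will accept anything ≥ 0, so the studio offers 0 and keeps 50.
Round 4 (the distributor proposes): the studio can get 50 next round, worth 0.49 × 50 = 24.5 now, so the distributor offers 24.5, keeping 25.5.
Round 3 (the studio proposes): the distributor can get 25.5 next round, worth 0.58 × 25.5 = 14.79 now. The studio offers 14.79 and keeps 50 − 14.79 = 35.21.
Round 2 (the distributor proposes): the studio can get 35.21 next round, worth 0.49 × 35.21 = 17.2529 now; the distributor offers that and keeps 32.7471.
Round 1 (the studio proposes): the distributor can get 32.7471 next round, worth 0.58 × 32.7471 = 18.993318 now, so the studio offers 18.993318, keeping 31.006682.

18.99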